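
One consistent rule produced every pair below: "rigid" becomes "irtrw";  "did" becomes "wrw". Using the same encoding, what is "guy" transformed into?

tfb

Each letter is replaced by its mirror in the alphabet: a↔z, b↔y, c↔x, and so on (the Atbash cipher).
For guy: g↔t, u↔f, y↔b.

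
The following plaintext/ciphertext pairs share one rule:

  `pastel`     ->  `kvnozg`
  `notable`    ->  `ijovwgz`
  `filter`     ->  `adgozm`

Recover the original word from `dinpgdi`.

insulin

Compare letters: p→k is +21, a→v is +21, s→n is +21 — a constant shift. Every letter moves 21 places later in the alphabet, wrapping around z→a.
Undoing it on dinpgdi: d−21=i, i−21=n, n−21=s, p−21=u, g−21=l, d−21=i, i−21=n.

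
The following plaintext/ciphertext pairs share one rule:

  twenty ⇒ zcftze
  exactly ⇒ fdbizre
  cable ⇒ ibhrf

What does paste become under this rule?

vbyzf

The shift depends on letter class: consonant t→z is +6, but vowel e→f is +1. Vowels shift forward by 1 and consonants shift forward by 6.
Applying it to paste: p(cons)+6=v, a(vowel)+1=b, s(cons)+6=y, t(cons)+6=z, e(vowel)+1=f.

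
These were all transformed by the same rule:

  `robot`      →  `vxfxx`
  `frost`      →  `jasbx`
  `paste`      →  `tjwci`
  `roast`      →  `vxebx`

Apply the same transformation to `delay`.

Shifts by position in robot: pos 0: r→v (+4), pos 1: o→x (+9), pos 2: b→f (+4), pos 3: o→x (+9) — repeating every 2. It's a Vigenère-style cipher with numeric key [4,9]: position i shifts by key[i mod 2].
On delay: d+4=h, e+9=n, l+4=p, a+9=j, y+4=c.

hnpjc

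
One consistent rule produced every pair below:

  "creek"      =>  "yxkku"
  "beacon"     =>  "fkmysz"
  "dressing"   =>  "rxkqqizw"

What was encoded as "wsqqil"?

c(2)→y(24) and r(17)→x(23) fit y≡19x+12 (mod 26); the inverse of 19 mod 26 is 11. This is an affine cipher: with a=0,…,z=25, each position x becomes (19x+12) mod 26.
Reversing it on wsqqil: w(22)→11·(22−12)≡6=g; s(18)→11·(18−12)≡14=o; q(16)→11·(16−12)≡18=s; q(16)→11·(16−12)≡18=s; i(8)→11·(8−12)≡8=i; l(11)→11·(11−12)≡15=p (all mod 26).

gossip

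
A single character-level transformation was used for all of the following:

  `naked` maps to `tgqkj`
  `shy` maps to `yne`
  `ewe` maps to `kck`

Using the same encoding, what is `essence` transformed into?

kyyktik

Compare letters: n→t is +6, a→g is +6, k→q is +6 — a constant shift. Each letter is shifted forward by 6 in the alphabet (a Caesar shift of +6).
On essence: e+6=k, s+6=y, s+6=y, e+6=k, n+6=t, c+6=i, e+6=k.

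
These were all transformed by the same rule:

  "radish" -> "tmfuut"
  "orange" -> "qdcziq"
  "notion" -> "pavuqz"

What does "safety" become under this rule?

umhqvk

The shifts repeat in a cycle of length 2: positions 0,1,… shift by +2, +12, then the pattern repeats.
For safety: s+2=u, a+12=m, f+2=h, e+12=q, t+2=v, y+12=k.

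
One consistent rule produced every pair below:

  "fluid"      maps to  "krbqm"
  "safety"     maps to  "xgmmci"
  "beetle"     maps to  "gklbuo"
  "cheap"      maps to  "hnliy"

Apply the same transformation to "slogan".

xrvojx

In fluid: f→k is +5, l→r is +6, u→b is +7, i→q is +8 — the shift increases by 1 each position. Letter i (0-indexed) is shifted by i+5, so successive shifts are 5, 6, 7, ….
Applying it to slogan: s+5=x, l+6=r, o+7=v, g+8=o, a+9=j, n+10=x.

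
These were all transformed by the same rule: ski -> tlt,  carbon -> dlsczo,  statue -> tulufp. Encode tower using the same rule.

uzxps

Two shifts are in play — +11 for a/e/i/o/u, +1 for every other letter.
On tower: t(cons)+1=u, o(vowel)+11=z, w(cons)+1=x, e(vowel)+11=p, r(cons)+1=s.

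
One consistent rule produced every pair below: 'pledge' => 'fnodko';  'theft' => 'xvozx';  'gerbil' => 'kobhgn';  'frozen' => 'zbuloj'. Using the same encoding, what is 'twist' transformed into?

Each letter's alphabet position (a=0..z=25) is mapped through 11·x+22 mod 26 — an affine cipher.
On twist: t(19)→11·19+22≡23=x; w(22)→11·22+22≡4=e; i(8)→11·8+22≡6=g; s(18)→11·18+22≡12=m; t(19)→11·19+22≡23=x (all mod 26).

xegmx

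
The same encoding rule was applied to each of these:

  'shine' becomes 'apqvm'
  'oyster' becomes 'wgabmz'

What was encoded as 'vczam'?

Compare letters: s→a is +8, h→p is +8, i→q is +8 — a constant shift. Every letter moves 8 places later in the alphabet, wrapping around z→a.
Decoding vczam: v−8=n, c−8=u, z−8=r, a−8=s, m−8=e.

nurse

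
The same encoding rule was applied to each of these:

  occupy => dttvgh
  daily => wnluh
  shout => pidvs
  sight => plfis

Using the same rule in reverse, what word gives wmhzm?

dryer

o(14)→d(3) and c(2)→t(19) fit y≡3x+13 (mod 26); the inverse of 3 mod 26 is 9. This is an affine cipher: with a=0,…,z=25, each position x becomes (3x+13) mod 26.
Decoding wmhzm: w(22)→9·(22−13)≡3=d; m(12)→9·(12−13)≡17=r; h(7)→9·(7−13)≡24=y; z(25)→9·(25−13)≡4=e; m(12)→9·(12−13)≡17=r (all mod 26).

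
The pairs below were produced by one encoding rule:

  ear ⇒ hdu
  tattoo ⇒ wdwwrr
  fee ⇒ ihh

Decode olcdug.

Each letter is shifted forward by 3 in the alphabet (a Caesar shift of +3).
Reversing it on olcdug: o−3=l, l−3=i, c−3=z, d−3=a, u−3=r, g−3=d.

lizard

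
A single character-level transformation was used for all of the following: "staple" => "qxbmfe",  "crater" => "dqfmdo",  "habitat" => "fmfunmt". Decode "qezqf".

The output letters match the input read backwards, each shifted +12: staple reversed is elpats. Two steps: reverse the string, then apply a Caesar shift of +12.
Reversing it on qezqf: shift back: q−12=e, e−12=s, z−12=n, q−12=e, f−12=t → esnet; then reverse → tense.

tense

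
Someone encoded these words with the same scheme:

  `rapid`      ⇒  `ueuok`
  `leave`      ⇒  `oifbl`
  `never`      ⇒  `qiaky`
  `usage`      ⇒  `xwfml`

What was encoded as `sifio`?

In rapid: r→u is +3, a→e is +4, p→u is +5, i→o is +6 — the shift increases by 1 each position. The shift increases by 1 at each position, starting from +3: 3, 4, 5, ….
Decoding sifio: s−3=p, i−4=e, f−5=a, i−6=c, o−7=h.

peach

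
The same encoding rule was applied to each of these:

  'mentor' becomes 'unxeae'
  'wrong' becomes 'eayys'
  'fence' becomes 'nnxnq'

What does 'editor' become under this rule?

The shift increases by 1 at each position, starting from +8: 8, 9, 10, ….
Applying it to editor: e+8=m, d+9=m, i+10=s, t+11=e, o+12=a, r+13=e.

mmseae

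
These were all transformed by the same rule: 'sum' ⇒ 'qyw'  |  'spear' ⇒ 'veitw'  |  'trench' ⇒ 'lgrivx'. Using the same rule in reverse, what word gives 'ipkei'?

eagle

Two steps: reverse the string, then apply a Caesar shift of +4.
Decoding ipkei: shift back: i−4=e, p−4=l, k−4=g, e−4=a, i−4=e → elgae; then reverse → eagle.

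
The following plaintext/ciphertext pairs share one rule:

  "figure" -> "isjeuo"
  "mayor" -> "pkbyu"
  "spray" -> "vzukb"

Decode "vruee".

shrub

A repeating key of period 2 is used — shifts +3, +10 over and over.
Reversing it on vruee: v−3=s, r−10=h, u−3=r, e−10=u, e−3=b.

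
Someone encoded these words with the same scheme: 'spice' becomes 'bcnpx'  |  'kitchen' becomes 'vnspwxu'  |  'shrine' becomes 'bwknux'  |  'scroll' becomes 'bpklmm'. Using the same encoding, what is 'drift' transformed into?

gknos

s(18)→b(1) and p(15)→c(2) fit y≡17x+7 (mod 26); the inverse of 17 mod 26 is 23. Each letter's alphabet position (a=0..z=25) is mapped through 17·x+7 mod 26 — an affine cipher.
On drift: d(3)→17·3+7≡6=g; r(17)→17·17+7≡10=k; i(8)→17·8+7≡13=n; f(5)→17·5+7≡14=o; t(19)→17·19+7≡18=s (all mod 26).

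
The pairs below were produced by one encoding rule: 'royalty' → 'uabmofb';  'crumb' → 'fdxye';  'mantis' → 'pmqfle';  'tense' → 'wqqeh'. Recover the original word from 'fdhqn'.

Shifts by position in royalty: pos 0: r→u (+3), pos 1: o→a (+12), pos 2: y→b (+3), pos 3: a→m (+12) — repeating every 2. The shifts repeat in a cycle of length 2: positions 0,1,… shift by +3, +12, then the pattern repeats.
Reversing it on fdhqn: f−3=c, d−12=r, h−3=e, q−12=e, n−3=k.

creek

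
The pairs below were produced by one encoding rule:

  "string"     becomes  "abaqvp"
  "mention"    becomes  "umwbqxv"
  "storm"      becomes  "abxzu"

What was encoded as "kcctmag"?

cutlery

Shifts by position in string: pos 0: s→a (+8), pos 1: t→b (+8), pos 2: r→a (+9), pos 3: i→q (+8), pos 4: n→v (+8), pos 5: g→p (+9) — repeating every 3. The shifts repeat in a cycle of length 3: positions 0,1,… shift by +8, +8, +9, then the pattern repeats.
Decoding kcctmag: k−8=c, c−8=u, c−9=t, t−8=l, m−8=e, a−9=r, g−8=y.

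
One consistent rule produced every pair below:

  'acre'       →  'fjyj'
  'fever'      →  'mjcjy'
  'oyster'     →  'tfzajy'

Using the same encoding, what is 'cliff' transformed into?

jsnmm

The shift depends on letter class: consonant c→j is +7, but vowel a→f is +5. Vowels shift forward by 5 and consonants shift forward by 7.
On cliff: c(cons)+7=j, l(cons)+7=s, i(vowel)+5=n, f(cons)+7=m, f(cons)+7=m.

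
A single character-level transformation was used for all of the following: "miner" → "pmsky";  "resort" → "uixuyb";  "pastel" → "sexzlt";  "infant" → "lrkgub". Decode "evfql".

brake

In miner: m→p is +3, i→m is +4, n→s is +5, e→k is +6 — the shift increases by 1 each position. Each letter shifts forward by (position + 3), i.e. 3, 4, 5, … — the shift grows by one for each successive letter.
Reversing it on evfql: e−3=b, v−4=r, f−5=a, q−6=k, l−7=e.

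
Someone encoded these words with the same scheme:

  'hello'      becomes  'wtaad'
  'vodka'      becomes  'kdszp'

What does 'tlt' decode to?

Compare letters: h→w is +15, e→t is +15, l→a is +15 — a constant shift. This is a Caesar cipher with shift 15.
Undoing it on tlt: t−15=e, l−15=w, t−15=e.

ewe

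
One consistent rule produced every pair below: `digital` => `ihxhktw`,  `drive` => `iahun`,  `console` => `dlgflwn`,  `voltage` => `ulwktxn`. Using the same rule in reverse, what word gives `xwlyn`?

d(3)→i(8) and i(8)→h(7) fit y≡5x+19 (mod 26); the inverse of 5 mod 26 is 21. Each letter's alphabet position (a=0..z=25) is mapped through 5·x+19 mod 26 — an affine cipher.
Reversing it on xwlyn: x(23)→21·(23−19)≡6=g; w(22)→21·(22−19)≡11=l; l(11)→21·(11−19)≡14=o; y(24)→21·(24−19)≡1=b; n(13)→21·(13−19)≡4=e (all mod 26).

globe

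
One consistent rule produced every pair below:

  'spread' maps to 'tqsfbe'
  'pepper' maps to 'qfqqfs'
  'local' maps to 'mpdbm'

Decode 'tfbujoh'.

seating

Compare letters: s→t is +1, p→q is +1, r→s is +1 — a constant shift. This is a Caesar cipher with shift 1.
Undoing it on tfbujoh: t−1=s, f−1=e, b−1=a, u−1=t, j−1=i, o−1=n, h−1=g.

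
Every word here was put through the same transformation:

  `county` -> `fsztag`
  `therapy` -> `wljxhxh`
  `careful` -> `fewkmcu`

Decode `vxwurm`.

Each letter shifts forward by (position + 3), i.e. 3, 4, 5, … — the shift grows by one for each successive letter.
Reversing it on vxwurm: v−3=s, x−4=t, w−5=r, u−6=o, r−7=k, m−8=e.

stroke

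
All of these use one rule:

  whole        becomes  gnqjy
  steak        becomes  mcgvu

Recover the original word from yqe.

cow

The output letters match the input read backwards, each shifted +2: whole reversed is elohw. The word is reversed, then every letter is shifted forward by 2.
Undoing it on yqe: shift back: y−2=w, q−2=o, e−2=c → woc; then reverse → cow.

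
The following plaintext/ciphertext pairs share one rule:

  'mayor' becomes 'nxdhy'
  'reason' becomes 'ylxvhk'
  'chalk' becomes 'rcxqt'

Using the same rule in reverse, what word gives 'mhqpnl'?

volume

m(12)→n(13) and a(0)→x(23) fit y≡23x+23 (mod 26); the inverse of 23 mod 26 is 17. Treating letters as 0–25, the rule is x ↦ 23x + 23 (mod 26).
Reversing it on mhqpnl: m(12)→17·(12−23)≡21=v; h(7)→17·(7−23)≡14=o; q(16)→17·(16−23)≡11=l; p(15)→17·(15−23)≡20=u; n(13)→17·(13−23)≡12=m; l(11)→17·(11−23)≡4=e (all mod 26).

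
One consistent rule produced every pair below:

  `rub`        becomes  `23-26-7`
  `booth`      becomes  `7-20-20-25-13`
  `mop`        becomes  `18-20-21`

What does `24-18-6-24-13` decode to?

r is letter #18 and maps to 23: an offset of 5. Letters become their 1-based position plus 5 (so a→6, b→7, …).
Decoding 24-18-6-24-13: 24→(24−5)÷1=19=s, 18→(18−5)÷1=13=m, 6→(6−5)÷1=1=a, 24→(24−5)÷1=19=s, 13→(13−5)÷1=8=h.

smash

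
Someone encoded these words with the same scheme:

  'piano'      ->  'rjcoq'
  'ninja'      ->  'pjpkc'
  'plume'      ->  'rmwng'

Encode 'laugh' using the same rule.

nbwhj

Shifts by position in piano: pos 0: p→r (+2), pos 1: i→j (+1), pos 2: a→c (+2), pos 3: n→o (+1) — repeating every 2. The shifts repeat in a cycle of length 2: positions 0,1,… shift by +2, +1, then the pattern repeats.
For laugh: l+2=n, a+1=b, u+2=w, g+1=h, h+2=j.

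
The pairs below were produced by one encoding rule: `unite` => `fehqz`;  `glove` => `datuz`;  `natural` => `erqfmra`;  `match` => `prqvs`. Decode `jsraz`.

u(20)→f(5) and n(13)→e(4) fit y≡15x+17 (mod 26); the inverse of 15 mod 26 is 7. Treating letters as 0–25, the rule is x ↦ 15x + 17 (mod 26).
Decoding jsraz: j(9)→7·(9−17)≡22=w; s(18)→7·(18−17)≡7=h; r(17)→7·(17−17)≡0=a; a(0)→7·(0−17)≡11=l; z(25)→7·(25−17)≡4=e (all mod 26).

whale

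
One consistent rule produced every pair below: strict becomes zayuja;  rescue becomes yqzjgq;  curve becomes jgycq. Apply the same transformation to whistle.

The rule splits by letter class: vowels +12, consonants +7.
Applying it to whistle: w(cons)+7=d, h(cons)+7=o, i(vowel)+12=u, s(cons)+7=z, t(cons)+7=a, l(cons)+7=s, e(vowel)+12=q.

douzasq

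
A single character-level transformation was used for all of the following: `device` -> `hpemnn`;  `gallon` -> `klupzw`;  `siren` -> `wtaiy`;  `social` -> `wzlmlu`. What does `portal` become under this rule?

tzaxlu

A repeating key of period 3 is used — shifts +4, +11, +9 over and over.
On portal: p+4=t, o+11=z, r+9=a, t+4=x, a+11=l, l+9=u.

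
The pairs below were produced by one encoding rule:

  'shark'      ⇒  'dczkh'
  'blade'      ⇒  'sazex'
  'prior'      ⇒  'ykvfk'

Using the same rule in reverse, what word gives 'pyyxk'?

s(18)→d(3) and h(7)→c(2) fit y≡19x+25 (mod 26); the inverse of 19 mod 26 is 11. Treating letters as 0–25, the rule is x ↦ 19x + 25 (mod 26).
Decoding pyyxk: p(15)→11·(15−25)≡20=u; y(24)→11·(24−25)≡15=p; y(24)→11·(24−25)≡15=p; x(23)→11·(23−25)≡4=e; k(10)→11·(10−25)≡17=r (all mod 26).

upper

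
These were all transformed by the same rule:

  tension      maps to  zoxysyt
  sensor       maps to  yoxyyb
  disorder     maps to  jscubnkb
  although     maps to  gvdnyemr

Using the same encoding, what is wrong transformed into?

cbytq

A repeating key of period 3 is used — shifts +6, +10, +10 over and over.
On wrong: w+6=c, r+10=b, o+10=y, n+6=t, g+10=q.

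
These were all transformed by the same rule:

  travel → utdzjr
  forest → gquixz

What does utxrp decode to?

trunk

Each letter shifts forward by (position + 1), i.e. 1, 2, 3, … — the shift grows by one for each successive letter.
Undoing it on utxrp: u−1=t, t−2=r, x−3=u, r−4=n, p−5=k.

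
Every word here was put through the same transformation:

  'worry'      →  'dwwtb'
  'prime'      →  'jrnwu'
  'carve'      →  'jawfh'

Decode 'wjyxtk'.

foster

The output letters match the input read backwards, each shifted +5: worry reversed is yrrow. Read the word backwards and shift each letter +5.
Decoding wjyxtk: shift back: w−5=r, j−5=e, y−5=t, x−5=s, t−5=o, k−5=f → retsof; then reverse → foster.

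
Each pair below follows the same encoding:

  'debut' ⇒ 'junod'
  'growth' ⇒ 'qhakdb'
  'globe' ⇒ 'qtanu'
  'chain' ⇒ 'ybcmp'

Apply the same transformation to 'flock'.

ftayi

d(3)→j(9) and e(4)→u(20) fit y≡11x+2 (mod 26); the inverse of 11 mod 26 is 19. This is an affine cipher: with a=0,…,z=25, each position x becomes (11x+2) mod 26.
For flock: f(5)→11·5+2≡5=f; l(11)→11·11+2≡19=t; o(14)→11·14+2≡0=a; c(2)→11·2+2≡24=y; k(10)→11·10+2≡8=i (all mod 26).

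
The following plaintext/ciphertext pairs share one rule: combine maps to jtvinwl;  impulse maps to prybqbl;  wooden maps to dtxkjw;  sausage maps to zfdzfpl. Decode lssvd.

enjoy

Shifts by position in combine: pos 0: c→j (+7), pos 1: o→t (+5), pos 2: m→v (+9), pos 3: b→i (+7), pos 4: i→n (+5), pos 5: n→w (+9) — repeating every 3. A repeating key of period 3 is used — shifts +7, +5, +9 over and over.
Decoding lssvd: l−7=e, s−5=n, s−9=j, v−7=o, d−5=y.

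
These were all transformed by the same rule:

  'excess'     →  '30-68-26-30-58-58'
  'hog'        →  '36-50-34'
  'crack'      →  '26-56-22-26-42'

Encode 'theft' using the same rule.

e(#5)→30 and x(#24)→68: differences scale by 2, so n = 2·pos + 20. With a=1..z=26, the number is 2·pos + 20.
For theft: t=20→60, h=8→36, e=5→30, f=6→32, t=20→60.

60-36-30-32-60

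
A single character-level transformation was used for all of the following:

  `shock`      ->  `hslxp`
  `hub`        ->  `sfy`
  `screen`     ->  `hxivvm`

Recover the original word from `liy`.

orb

Each pair mirrors across the alphabet (s↔h, h↔s, o↔l): positions sum to 25. This is the alphabet-reversal cipher (Atbash): a becomes z, b becomes y, etc.
Undoing it on liy: l↔o, i↔r, y↔b.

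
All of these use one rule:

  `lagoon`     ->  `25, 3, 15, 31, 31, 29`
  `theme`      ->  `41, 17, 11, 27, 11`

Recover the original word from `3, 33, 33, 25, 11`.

apple

l(#12)→25 and a(#1)→3: differences scale by 2, so n = 2·pos + 1. The formula is n = 2×(alphabet index, a=1) + 1.
Undoing it on 3, 33, 33, 25, 11: 3→(3−1)÷2=1=a, 33→(33−1)÷2=16=p, 33→(33−1)÷2=16=p, 25→(25−1)÷2=12=l, 11→(11−1)÷2=5=e.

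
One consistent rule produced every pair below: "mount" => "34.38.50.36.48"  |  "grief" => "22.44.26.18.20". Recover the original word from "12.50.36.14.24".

Each letter becomes 2×(its alphabet position, a=1..z=26) + 8.
Reversing it on 12.50.36.14.24: 12→(12−8)÷2=2=b, 50→(50−8)÷2=21=u, 36→(36−8)÷2=14=n, 14→(14−8)÷2=3=c, 24→(24−8)÷2=8=h.

bunch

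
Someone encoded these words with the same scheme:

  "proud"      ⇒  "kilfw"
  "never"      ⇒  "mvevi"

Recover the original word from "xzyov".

Each pair mirrors across the alphabet (p↔k, r↔i, o↔l): positions sum to 25. Each letter is replaced by its mirror in the alphabet: a↔z, b↔y, c↔x, and so on (the Atbash cipher).
Undoing it on xzyov: x↔c, z↔a, y↔b, o↔l, v↔e.

cable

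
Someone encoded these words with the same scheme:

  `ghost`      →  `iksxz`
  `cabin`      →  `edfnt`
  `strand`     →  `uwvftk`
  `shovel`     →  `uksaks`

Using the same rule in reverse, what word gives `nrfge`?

In ghost: g→i is +2, h→k is +3, o→s is +4, s→x is +5 — the shift increases by 1 each position. The shift increases by 1 at each position, starting from +2: 2, 3, 4, ….
Undoing it on nrfge: n−2=l, r−3=o, f−4=b, g−5=b, e−6=y.

lobby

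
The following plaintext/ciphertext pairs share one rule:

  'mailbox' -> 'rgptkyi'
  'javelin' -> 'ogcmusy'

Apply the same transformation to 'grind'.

In mailbox: m→r is +5, a→g is +6, i→p is +7, l→t is +8 — the shift increases by 1 each position. Each letter shifts forward by (position + 5), i.e. 5, 6, 7, … — the shift grows by one for each successive letter.
On grind: g+5=l, r+6=x, i+7=p, n+8=v, d+9=m.

lxpvm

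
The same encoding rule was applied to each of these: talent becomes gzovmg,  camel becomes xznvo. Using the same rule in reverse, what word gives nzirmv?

Each pair mirrors across the alphabet (t↔g, a↔z, l↔o): positions sum to 25. Letters are reflected about the middle of the alphabet (position → 25−position): Atbash.
Reversing it on nzirmv: n↔m, z↔a, i↔r, r↔i, m↔n, v↔e.

marine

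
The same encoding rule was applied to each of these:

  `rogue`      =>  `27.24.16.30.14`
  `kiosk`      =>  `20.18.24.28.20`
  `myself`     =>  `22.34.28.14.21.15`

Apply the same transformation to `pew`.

25.14.32

r is letter #18 and maps to 27: an offset of 9. Each letter is replaced by its alphabet position (a=1..z=26) + 9.
On pew: p=16→25, e=5→14, w=23→32.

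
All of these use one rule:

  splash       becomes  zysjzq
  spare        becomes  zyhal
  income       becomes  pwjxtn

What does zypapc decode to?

It's a Vigenère-style cipher with numeric key [7,9]: position i shifts by key[i mod 2].
Reversing it on zypapc: z−7=s, y−9=p, p−7=i, a−9=r, p−7=i, c−9=t.

spirit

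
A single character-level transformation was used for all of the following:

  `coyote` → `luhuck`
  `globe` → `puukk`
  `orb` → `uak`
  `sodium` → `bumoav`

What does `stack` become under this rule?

The rule splits by letter class: vowels +6, consonants +9.
On stack: s(cons)+9=b, t(cons)+9=c, a(vowel)+6=g, c(cons)+9=l, k(cons)+9=t.

bcglt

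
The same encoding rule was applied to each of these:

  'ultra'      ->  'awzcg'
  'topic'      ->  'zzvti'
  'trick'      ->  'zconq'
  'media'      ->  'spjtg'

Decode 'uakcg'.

opera

Shifts by position in ultra: pos 0: u→a (+6), pos 1: l→w (+11), pos 2: t→z (+6), pos 3: r→c (+11) — repeating every 2. It's a Vigenère-style cipher with numeric key [6,11]: position i shifts by key[i mod 2].
Reversing it on uakcg: u−6=o, a−11=p, k−6=e, c−11=r, g−6=a.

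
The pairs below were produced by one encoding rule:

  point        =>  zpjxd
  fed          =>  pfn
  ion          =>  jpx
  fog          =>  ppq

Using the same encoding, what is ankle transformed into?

bxuvf

Two shifts are in play — +1 for a/e/i/o/u, +10 for every other letter.
For ankle: a(vowel)+1=b, n(cons)+10=x, k(cons)+10=u, l(cons)+10=v, e(vowel)+1=f.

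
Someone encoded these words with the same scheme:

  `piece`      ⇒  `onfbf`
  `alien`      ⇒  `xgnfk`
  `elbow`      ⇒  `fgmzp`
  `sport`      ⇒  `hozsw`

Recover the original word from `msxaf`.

brave

p(15)→o(14) and i(8)→n(13) fit y≡15x+23 (mod 26); the inverse of 15 mod 26 is 7. This is an affine cipher: with a=0,…,z=25, each position x becomes (15x+23) mod 26.
Undoing it on msxaf: m(12)→7·(12−23)≡1=b; s(18)→7·(18−23)≡17=r; x(23)→7·(23−23)≡0=a; a(0)→7·(0−23)≡21=v; f(5)→7·(5−23)≡4=e (all mod 26).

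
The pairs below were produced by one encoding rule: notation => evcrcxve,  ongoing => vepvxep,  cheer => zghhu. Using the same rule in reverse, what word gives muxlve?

prison

n(13)→e(4) and o(14)→v(21) fit y≡17x+17 (mod 26); the inverse of 17 mod 26 is 23. Each letter's alphabet position (a=0..z=25) is mapped through 17·x+17 mod 26 — an affine cipher.
Decoding muxlve: m(12)→23·(12−17)≡15=p; u(20)→23·(20−17)≡17=r; x(23)→23·(23−17)≡8=i; l(11)→23·(11−17)≡18=s; v(21)→23·(21−17)≡14=o; e(4)→23·(4−17)≡13=n (all mod 26).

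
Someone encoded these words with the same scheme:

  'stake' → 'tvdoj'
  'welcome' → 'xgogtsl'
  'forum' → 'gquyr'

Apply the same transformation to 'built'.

In stake: s→t is +1, t→v is +2, a→d is +3, k→o is +4 — the shift increases by 1 each position. The shift increases by 1 at each position, starting from +1: 1, 2, 3, ….
For built: b+1=c, u+2=w, i+3=l, l+4=p, t+5=y.

cwlpy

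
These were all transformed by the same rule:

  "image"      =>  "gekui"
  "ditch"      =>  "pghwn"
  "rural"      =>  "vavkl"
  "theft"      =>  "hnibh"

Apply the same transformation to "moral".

eqvkl

i(8)→g(6) and m(12)→e(4) fit y≡19x+10 (mod 26); the inverse of 19 mod 26 is 11. Each letter's alphabet position (a=0..z=25) is mapped through 19·x+10 mod 26 — an affine cipher.
Applying it to moral: m(12)→19·12+10≡4=e; o(14)→19·14+10≡16=q; r(17)→19·17+10≡21=v; a(0)→19·0+10≡10=k; l(11)→19·11+10≡11=l (all mod 26).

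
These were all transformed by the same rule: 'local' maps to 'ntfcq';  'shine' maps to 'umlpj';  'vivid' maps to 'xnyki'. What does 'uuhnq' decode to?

Shifts by position in local: pos 0: l→n (+2), pos 1: o→t (+5), pos 2: c→f (+3), pos 3: a→c (+2), pos 4: l→q (+5) — repeating every 3. It's a Vigenère-style cipher with numeric key [2,5,3]: position i shifts by key[i mod 3].
Reversing it on uuhnq: u−2=s, u−5=p, h−3=e, n−2=l, q−5=l.

spell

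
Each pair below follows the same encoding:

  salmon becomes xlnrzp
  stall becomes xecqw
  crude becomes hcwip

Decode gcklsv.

bright

The shifts repeat in a cycle of length 3: positions 0,1,… shift by +5, +11, +2, then the pattern repeats.
Decoding gcklsv: g−5=b, c−11=r, k−2=i, l−5=g, s−11=h, v−2=t.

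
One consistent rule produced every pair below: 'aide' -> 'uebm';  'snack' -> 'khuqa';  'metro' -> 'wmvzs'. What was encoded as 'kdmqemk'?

a(0)→u(20) and i(8)→e(4) fit y≡11x+20 (mod 26); the inverse of 11 mod 26 is 19. Treating letters as 0–25, the rule is x ↦ 11x + 20 (mod 26).
Reversing it on kdmqemk: k(10)→19·(10−20)≡18=s; d(3)→19·(3−20)≡15=p; m(12)→19·(12−20)≡4=e; q(16)→19·(16−20)≡2=c; e(4)→19·(4−20)≡8=i; m(12)→19·(12−20)≡4=e; k(10)→19·(10−20)≡18=s (all mod 26).

species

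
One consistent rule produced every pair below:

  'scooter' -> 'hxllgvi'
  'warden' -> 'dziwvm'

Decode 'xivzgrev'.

Each pair mirrors across the alphabet (s↔h, c↔x, o↔l): positions sum to 25. Each letter is replaced by its mirror in the alphabet: a↔z, b↔y, c↔x, and so on (the Atbash cipher).
Reversing it on xivzgrev: x↔c, i↔r, v↔e, z↔a, g↔t, r↔i, e↔v, v↔e.

creative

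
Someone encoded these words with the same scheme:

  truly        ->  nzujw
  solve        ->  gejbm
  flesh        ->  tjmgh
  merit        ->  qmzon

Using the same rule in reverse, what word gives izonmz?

writer

t(19)→n(13) and r(17)→z(25) fit y≡7x+10 (mod 26); the inverse of 7 mod 26 is 15. This is an affine cipher: with a=0,…,z=25, each position x becomes (7x+10) mod 26.
Decoding izonmz: i(8)→15·(8−10)≡22=w; z(25)→15·(25−10)≡17=r; o(14)→15·(14−10)≡8=i; n(13)→15·(13−10)≡19=t; m(12)→15·(12−10)≡4=e; z(25)→15·(25−10)≡17=r (all mod 26).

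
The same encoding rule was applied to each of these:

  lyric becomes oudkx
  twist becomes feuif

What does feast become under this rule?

femqr

Two steps: reverse the string, then apply a Caesar shift of +12.
Applying it to feast: reverse → tsaef; then shift: t+12=f, s+12=e, a+12=m, e+12=q, f+12=r.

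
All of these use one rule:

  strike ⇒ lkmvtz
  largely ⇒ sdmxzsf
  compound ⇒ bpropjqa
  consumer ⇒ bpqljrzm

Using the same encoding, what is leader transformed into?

szdazm

s(18)→l(11) and t(19)→k(10) fit y≡25x+3 (mod 26); the inverse of 25 mod 26 is 25. Treating letters as 0–25, the rule is x ↦ 25x + 3 (mod 26).
Applying it to leader: l(11)→25·11+3≡18=s; e(4)→25·4+3≡25=z; a(0)→25·0+3≡3=d; d(3)→25·3+3≡0=a; e(4)→25·4+3≡25=z; r(17)→25·17+3≡12=m (all mod 26).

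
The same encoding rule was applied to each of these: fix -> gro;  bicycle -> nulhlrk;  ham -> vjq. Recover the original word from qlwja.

ranch

The output letters match the input read backwards, each shifted +9: fix reversed is xif. Two steps: reverse the string, then apply a Caesar shift of +9.
Decoding qlwja: shift back: q−9=h, l−9=c, w−9=n, j−9=a, a−9=r → hcnar; then reverse → ranch.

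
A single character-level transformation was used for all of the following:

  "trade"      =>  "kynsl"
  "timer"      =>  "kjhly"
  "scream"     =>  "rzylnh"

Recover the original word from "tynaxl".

t(19)→k(10) and r(17)→y(24) fit y≡19x+13 (mod 26); the inverse of 19 mod 26 is 11. Each letter's alphabet position (a=0..z=25) is mapped through 19·x+13 mod 26 — an affine cipher.
Undoing it on tynaxl: t(19)→11·(19−13)≡14=o; y(24)→11·(24−13)≡17=r; n(13)→11·(13−13)≡0=a; a(0)→11·(0−13)≡13=n; x(23)→11·(23−13)≡6=g; l(11)→11·(11−13)≡4=e (all mod 26).

orange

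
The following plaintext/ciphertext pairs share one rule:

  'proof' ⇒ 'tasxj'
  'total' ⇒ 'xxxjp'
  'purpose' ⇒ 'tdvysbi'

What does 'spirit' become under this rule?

A repeating key of period 2 is used — shifts +4, +9 over and over.
For spirit: s+4=w, p+9=y, i+4=m, r+9=a, i+4=m, t+9=c.

wymamc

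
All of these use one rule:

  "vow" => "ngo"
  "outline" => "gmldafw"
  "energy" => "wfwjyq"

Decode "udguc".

clock

Compare letters: v→n is +18, o→g is +18, w→o is +18 — a constant shift. Each letter is shifted forward by 18 in the alphabet (a Caesar shift of +18).
Undoing it on udguc: u−18=c, d−18=l, g−18=o, u−18=c, c−18=k.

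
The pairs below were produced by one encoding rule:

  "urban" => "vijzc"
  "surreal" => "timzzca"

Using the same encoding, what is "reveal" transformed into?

timdmz

Two steps: reverse the string, then apply a Caesar shift of +8.
For reveal: reverse → laever; then shift: l+8=t, a+8=i, e+8=m, v+8=d, e+8=m, r+8=z.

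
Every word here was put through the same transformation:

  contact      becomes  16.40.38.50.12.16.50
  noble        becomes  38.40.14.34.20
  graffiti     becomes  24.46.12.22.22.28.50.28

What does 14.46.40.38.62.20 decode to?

bronze

c(#3)→16 and o(#15)→40: differences scale by 2, so n = 2·pos + 10. The formula is n = 2×(alphabet index, a=1) + 10.
Undoing it on 14.46.40.38.62.20: 14→(14−10)÷2=2=b, 46→(46−10)÷2=18=r, 40→(40−10)÷2=15=o, 38→(38−10)÷2=14=n, 62→(62−10)÷2=26=z, 20→(20−10)÷2=5=e.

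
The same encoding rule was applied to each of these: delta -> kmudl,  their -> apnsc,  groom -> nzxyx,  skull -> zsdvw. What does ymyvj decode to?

The shift increases by 1 at each position, starting from +7: 7, 8, 9, ….
Decoding ymyvj: y−7=r, m−8=e, y−9=p, v−10=l, j−11=y.

reply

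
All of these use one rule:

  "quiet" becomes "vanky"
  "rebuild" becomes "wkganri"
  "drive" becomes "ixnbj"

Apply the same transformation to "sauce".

xgzij

Shifts by position in quiet: pos 0: q→v (+5), pos 1: u→a (+6), pos 2: i→n (+5), pos 3: e→k (+6) — repeating every 2. It's a Vigenère-style cipher with numeric key [5,6]: position i shifts by key[i mod 2].
On sauce: s+5=x, a+6=g, u+5=z, c+6=i, e+5=j.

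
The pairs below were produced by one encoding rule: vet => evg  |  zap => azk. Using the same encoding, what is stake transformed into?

hgzpv

This is the alphabet-reversal cipher (Atbash): a becomes z, b becomes y, etc.
Applying it to stake: s↔h, t↔g, a↔z, k↔p, e↔v.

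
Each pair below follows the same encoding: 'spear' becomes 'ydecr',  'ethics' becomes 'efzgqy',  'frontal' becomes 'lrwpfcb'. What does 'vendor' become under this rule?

Each letter's alphabet position (a=0..z=25) is mapped through 7·x+2 mod 26 — an affine cipher.
For vendor: v(21)→7·21+2≡19=t; e(4)→7·4+2≡4=e; n(13)→7·13+2≡15=p; d(3)→7·3+2≡23=x; o(14)→7·14+2≡22=w; r(17)→7·17+2≡17=r (all mod 26).

tepxwr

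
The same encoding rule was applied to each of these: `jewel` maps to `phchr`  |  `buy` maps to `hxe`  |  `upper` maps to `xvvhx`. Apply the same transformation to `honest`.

The shift depends on letter class: consonant j→p is +6, but vowel e→h is +3. Vowels shift forward by 3 and consonants shift forward by 6.
For honest: h(cons)+6=n, o(vowel)+3=r, n(cons)+6=t, e(vowel)+3=h, s(cons)+6=y, t(cons)+6=z.

nrthyz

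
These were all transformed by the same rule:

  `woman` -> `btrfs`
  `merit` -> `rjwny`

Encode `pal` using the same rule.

Compare letters: w→b is +5, o→t is +5, m→r is +5 — a constant shift. Each letter is shifted forward by 5 in the alphabet (a Caesar shift of +5).
On pal: p+5=u, a+5=f, l+5=q.

ufq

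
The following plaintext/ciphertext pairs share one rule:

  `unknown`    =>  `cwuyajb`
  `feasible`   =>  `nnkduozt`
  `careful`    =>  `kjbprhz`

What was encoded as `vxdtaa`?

In unknown: u→c is +8, n→w is +9, k→u is +10, n→y is +11 — the shift increases by 1 each position. The shift increases by 1 at each position, starting from +8: 8, 9, 10, ….
Decoding vxdtaa: v−8=n, x−9=o, d−10=t, t−11=i, a−12=o, a−13=n.

notion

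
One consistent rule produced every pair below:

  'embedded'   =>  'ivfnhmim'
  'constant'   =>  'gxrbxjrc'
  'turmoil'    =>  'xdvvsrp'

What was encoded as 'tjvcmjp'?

partial

Shifts by position in embedded: pos 0: e→i (+4), pos 1: m→v (+9), pos 2: b→f (+4), pos 3: e→n (+9) — repeating every 2. It's a Vigenère-style cipher with numeric key [4,9]: position i shifts by key[i mod 2].
Reversing it on tjvcmjp: t−4=p, j−9=a, v−4=r, c−9=t, m−4=i, j−9=a, p−4=l.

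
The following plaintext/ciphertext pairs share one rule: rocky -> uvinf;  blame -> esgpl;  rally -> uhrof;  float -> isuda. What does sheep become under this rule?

vokhw

Shifts by position in rocky: pos 0: r→u (+3), pos 1: o→v (+7), pos 2: c→i (+6), pos 3: k→n (+3), pos 4: y→f (+7) — repeating every 3. A repeating key of period 3 is used — shifts +3, +7, +6 over and over.
Applying it to sheep: s+3=v, h+7=o, e+6=k, e+3=h, p+7=w.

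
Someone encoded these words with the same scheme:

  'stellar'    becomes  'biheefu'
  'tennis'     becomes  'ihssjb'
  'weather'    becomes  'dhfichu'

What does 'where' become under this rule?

dchuh

Each letter's alphabet position (a=0..z=25) is mapped through 7·x+5 mod 26 — an affine cipher.
For where: w(22)→7·22+5≡3=d; h(7)→7·7+5≡2=c; e(4)→7·4+5≡7=h; r(17)→7·17+5≡20=u; e(4)→7·4+5≡7=h (all mod 26).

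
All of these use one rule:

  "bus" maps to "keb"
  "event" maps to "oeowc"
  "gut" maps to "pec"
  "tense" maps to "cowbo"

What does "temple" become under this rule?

covyuo

Vowels shift forward by 10 and consonants shift forward by 9.
Applying it to temple: t(cons)+9=c, e(vowel)+10=o, m(cons)+9=v, p(cons)+9=y, l(cons)+9=u, e(vowel)+10=o.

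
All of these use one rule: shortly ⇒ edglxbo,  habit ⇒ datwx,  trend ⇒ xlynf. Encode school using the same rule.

emdggb

s(18)→e(4) and h(7)→d(3) fit y≡19x+0 (mod 26); the inverse of 19 mod 26 is 11. This is an affine cipher: with a=0,…,z=25, each position x becomes (19x+0) mod 26.
On school: s(18)→19·18+0≡4=e; c(2)→19·2+0≡12=m; h(7)→19·7+0≡3=d; o(14)→19·14+0≡6=g; o(14)→19·14+0≡6=g; l(11)→19·11+0≡1=b (all mod 26).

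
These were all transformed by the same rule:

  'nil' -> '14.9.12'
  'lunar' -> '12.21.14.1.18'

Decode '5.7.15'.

n is letter #14 and maps to 14: an offset of 0. Letters become their 1-indexed alphabet positions: a=1 … z=26.
Reversing it on 5.7.15: 5=e, 7=g, 15=o.

ego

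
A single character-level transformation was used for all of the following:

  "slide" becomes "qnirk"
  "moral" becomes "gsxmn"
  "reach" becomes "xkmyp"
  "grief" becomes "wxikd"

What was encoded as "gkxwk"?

merge

s(18)→q(16) and l(11)→n(13) fit y≡19x+12 (mod 26); the inverse of 19 mod 26 is 11. This is an affine cipher: with a=0,…,z=25, each position x becomes (19x+12) mod 26.
Undoing it on gkxwk: g(6)→11·(6−12)≡12=m; k(10)→11·(10−12)≡4=e; x(23)→11·(23−12)≡17=r; w(22)→11·(22−12)≡6=g; k(10)→11·(10−12)≡4=e (all mod 26).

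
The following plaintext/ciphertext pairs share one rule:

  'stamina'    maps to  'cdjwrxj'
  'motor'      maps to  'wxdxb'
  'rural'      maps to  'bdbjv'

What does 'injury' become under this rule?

rxtdbi

The shift depends on letter class: consonant s→c is +10, but vowel a→j is +9. Vowels shift forward by 9 and consonants shift forward by 10.
Applying it to injury: i(vowel)+9=r, n(cons)+10=x, j(cons)+10=t, u(vowel)+9=d, r(cons)+10=b, y(cons)+10=i.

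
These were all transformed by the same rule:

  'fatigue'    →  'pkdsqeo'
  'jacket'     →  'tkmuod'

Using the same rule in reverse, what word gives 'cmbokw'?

scream

Compare letters: f→p is +10, a→k is +10, t→d is +10 — a constant shift. It's a constant shift of +10 (ROT10).
Decoding cmbokw: c−10=s, m−10=c, b−10=r, o−10=e, k−10=a, w−10=m.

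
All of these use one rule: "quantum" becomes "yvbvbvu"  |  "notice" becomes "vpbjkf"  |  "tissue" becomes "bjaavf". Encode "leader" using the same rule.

tfblfz

The shift depends on letter class: consonant q→y is +8, but vowel u→v is +1. Two shifts are in play — +1 for a/e/i/o/u, +8 for every other letter.
On leader: l(cons)+8=t, e(vowel)+1=f, a(vowel)+1=b, d(cons)+8=l, e(vowel)+1=f, r(cons)+8=z.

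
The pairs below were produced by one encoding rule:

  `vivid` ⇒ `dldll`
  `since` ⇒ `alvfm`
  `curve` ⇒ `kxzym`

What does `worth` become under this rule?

Shifts by position in vivid: pos 0: v→d (+8), pos 1: i→l (+3), pos 2: v→d (+8), pos 3: i→l (+3) — repeating every 2. The shifts repeat in a cycle of length 2: positions 0,1,… shift by +8, +3, then the pattern repeats.
On worth: w+8=e, o+3=r, r+8=z, t+3=w, h+8=p.

erzwp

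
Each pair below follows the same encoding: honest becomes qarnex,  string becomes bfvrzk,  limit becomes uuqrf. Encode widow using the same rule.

It's a Vigenère-style cipher with numeric key [9,12,4]: position i shifts by key[i mod 3].
On widow: w+9=f, i+12=u, d+4=h, o+9=x, w+12=i.

fuhxi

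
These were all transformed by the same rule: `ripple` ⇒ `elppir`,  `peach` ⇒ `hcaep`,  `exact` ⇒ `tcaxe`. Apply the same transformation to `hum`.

muh

It's just the letters in reverse order.
For hum: reverse → muh.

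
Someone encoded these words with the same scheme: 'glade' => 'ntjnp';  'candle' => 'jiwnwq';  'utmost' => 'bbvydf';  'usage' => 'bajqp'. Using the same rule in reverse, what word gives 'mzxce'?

frost

In glade: g→n is +7, l→t is +8, a→j is +9, d→n is +10 — the shift increases by 1 each position. The shift increases by 1 at each position, starting from +7: 7, 8, 9, ….
Undoing it on mzxce: m−7=f, z−8=r, x−9=o, c−10=s, e−11=t.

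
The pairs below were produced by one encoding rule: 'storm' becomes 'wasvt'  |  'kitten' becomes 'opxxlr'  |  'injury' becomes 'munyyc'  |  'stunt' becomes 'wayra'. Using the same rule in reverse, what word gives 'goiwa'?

Shifts by position in storm: pos 0: s→w (+4), pos 1: t→a (+7), pos 2: o→s (+4), pos 3: r→v (+4), pos 4: m→t (+7) — repeating every 3. It's a Vigenère-style cipher with numeric key [4,7,4]: position i shifts by key[i mod 3].
Decoding goiwa: g−4=c, o−7=h, i−4=e, w−4=s, a−7=t.

chest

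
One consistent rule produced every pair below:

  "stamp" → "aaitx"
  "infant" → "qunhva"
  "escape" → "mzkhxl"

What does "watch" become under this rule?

ehbjp

Shifts by position in stamp: pos 0: s→a (+8), pos 1: t→a (+7), pos 2: a→i (+8), pos 3: m→t (+7) — repeating every 2. A repeating key of period 2 is used — shifts +8, +7 over and over.
Applying it to watch: w+8=e, a+7=h, t+8=b, c+7=j, h+8=p.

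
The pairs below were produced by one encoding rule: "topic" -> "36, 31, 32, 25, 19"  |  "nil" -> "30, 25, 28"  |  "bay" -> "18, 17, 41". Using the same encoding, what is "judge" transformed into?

t is letter #20 and maps to 36: an offset of 16. Each letter is replaced by its alphabet position (a=1..z=26) + 16.
On judge: j=10→26, u=21→37, d=4→20, g=7→23, e=5→21.

26, 37, 20, 23, 21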